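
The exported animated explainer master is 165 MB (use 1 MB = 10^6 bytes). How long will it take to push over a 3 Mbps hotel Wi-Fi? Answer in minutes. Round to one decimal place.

7.3 minutes

File: 165 MB = 1320.0 Mb.
At 3 Mbps: 1320.0 / 3 = 440.0 s ≈ 7.33 minutes.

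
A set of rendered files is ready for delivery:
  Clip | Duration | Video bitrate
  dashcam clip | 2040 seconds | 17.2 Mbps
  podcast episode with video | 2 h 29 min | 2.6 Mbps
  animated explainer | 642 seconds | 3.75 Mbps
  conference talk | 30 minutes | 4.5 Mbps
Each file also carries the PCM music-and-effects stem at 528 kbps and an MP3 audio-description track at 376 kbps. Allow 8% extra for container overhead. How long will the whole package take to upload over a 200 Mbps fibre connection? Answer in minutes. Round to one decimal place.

Audio total: 528 + 376 = 904 kbps = 0.904 Mbps.
dashcam clip: 18.104 Mbps × 2040 s × 1.08 = 39886.7 Mb
podcast episode with video: 3.504 Mbps × 8940 s × 1.08 = 33831.8 Mb
animated explainer: 4.654 Mbps × 642 s × 1.08 = 3226.9 Mb
conference talk: 5.404 Mbps × 1800 s × 1.08 = 10505.4 Mb
Total: 87450.8 Mb = 10931.4 MB.
At 200 Mbps: 87450.8 / 200 = 437 s ≈ 7.29 minutes.

7.3 minutes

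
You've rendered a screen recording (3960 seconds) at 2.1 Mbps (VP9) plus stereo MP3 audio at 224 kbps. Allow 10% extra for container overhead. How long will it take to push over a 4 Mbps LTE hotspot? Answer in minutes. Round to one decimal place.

42.2 minutes

Audio: 224 kbps = 0.224 Mbps.
Total bitrate: 2.324 Mbps.
File: 2.324 Mbps × 3960 s = 9203.0 Mb.
With 10% container overhead: ×1.10. → 10123.3 Mb.
At 4 Mbps: 10123.3 / 4 = 2530.8 s ≈ 42.2 minutes.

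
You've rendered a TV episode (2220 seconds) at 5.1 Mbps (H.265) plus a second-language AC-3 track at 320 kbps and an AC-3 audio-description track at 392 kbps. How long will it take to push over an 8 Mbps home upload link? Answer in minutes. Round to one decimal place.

26.9 minutes

Audio total: 320 + 392 = 712 kbps = 0.712 Mbps.
Total bitrate: 5.812 Mbps.
File: 5.812 Mbps × 2220 s = 12902.6 Mb.
At 8 Mbps: 12902.6 / 8 = 1612.8 s ≈ 26.9 minutes.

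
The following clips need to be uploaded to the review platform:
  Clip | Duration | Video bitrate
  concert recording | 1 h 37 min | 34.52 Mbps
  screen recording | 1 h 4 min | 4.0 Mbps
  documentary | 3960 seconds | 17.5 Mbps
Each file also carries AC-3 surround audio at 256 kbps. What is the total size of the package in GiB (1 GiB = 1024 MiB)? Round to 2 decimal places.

Audio: 256 kbps = 0.256 Mbps.
concert recording: 34.776 Mbps × 5820 s = 202396.3 Mb
screen recording: 4.256 Mbps × 3840 s = 16343.0 Mb
documentary: 17.756 Mbps × 3960 s = 70313.8 Mb
Total: 289053.1 Mb = 36131.6 MB.
= 33.65 GiB.

33.65 GiB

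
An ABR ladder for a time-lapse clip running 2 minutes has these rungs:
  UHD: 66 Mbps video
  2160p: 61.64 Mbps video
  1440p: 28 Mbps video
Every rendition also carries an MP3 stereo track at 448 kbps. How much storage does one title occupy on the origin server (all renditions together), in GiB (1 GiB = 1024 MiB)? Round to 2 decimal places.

2 min = 120 s
Audio: 448 kbps = 0.448 Mbps.
Sum of rendition bitrates: (66+0.448) + (61.64+0.448) + (28+0.448) = 156.984 Mbps.
× 120 s = 18,838 Mb = 2,355 MB = 2.193 GiB.

2.19 GiB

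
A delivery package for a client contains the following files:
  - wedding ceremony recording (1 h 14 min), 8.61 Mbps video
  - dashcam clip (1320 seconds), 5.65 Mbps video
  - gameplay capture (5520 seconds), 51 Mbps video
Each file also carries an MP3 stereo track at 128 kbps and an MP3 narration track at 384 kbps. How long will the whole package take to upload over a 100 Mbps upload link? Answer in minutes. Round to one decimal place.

Audio total: 128 + 384 = 512 kbps = 0.512 Mbps.
wedding ceremony recording: 9.122 Mbps × 4440 s = 40501.7 Mb
dashcam clip: 6.162 Mbps × 1320 s = 8133.8 Mb
gameplay capture: 51.512 Mbps × 5520 s = 284346.2 Mb
Total: 332981.8 Mb = 41622.7 MB.
At 100 Mbps: 332981.8 / 100 = 3330 s ≈ 55.5 minutes.

55.5 minutes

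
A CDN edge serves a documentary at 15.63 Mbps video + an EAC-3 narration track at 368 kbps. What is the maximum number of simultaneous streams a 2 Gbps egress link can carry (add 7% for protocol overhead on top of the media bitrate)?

Audio: 368 kbps = 0.368 Mbps.
Per-viewer media rate: 15.998 Mbps.
On the wire with 7% overhead: 17.118 Mbps.
2 Gbps = 2,000 Mbps; 2,000 / 17.118 = 116.84 → 116 viewers.

116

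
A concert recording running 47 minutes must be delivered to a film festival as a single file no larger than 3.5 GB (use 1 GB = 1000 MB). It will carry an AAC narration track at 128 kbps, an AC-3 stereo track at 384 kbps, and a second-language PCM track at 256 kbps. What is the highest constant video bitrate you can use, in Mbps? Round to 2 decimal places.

Budget: 3.5 GB = 28000.0 Mb.
47 min = 2820 s
Total bitrate budget: 28000.0 Mb / 2820 s = 9.929 Mbps.
Audio total: 128 + 384 + 256 = 768 kbps = 0.768 Mbps.
Video: 9.929 − 0.768 = 9.161 Mbps.

9.16 Mbps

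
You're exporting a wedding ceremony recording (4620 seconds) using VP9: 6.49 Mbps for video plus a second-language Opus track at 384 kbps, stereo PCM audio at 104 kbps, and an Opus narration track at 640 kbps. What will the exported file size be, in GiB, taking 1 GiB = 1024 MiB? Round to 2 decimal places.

4.10 GiB

Audio total: 384 + 104 + 640 = 1128 kbps = 1.128 Mbps.
Total bitrate: 6.49 + 1.128 = 7.618 Mbps.
Stream data: 7.618 Mbps × 4620 s = 35195.2 Mb.
35,195 Mb = 4,399,395,000 bytes ÷ 1,073,741,824 = 4.097 GiB.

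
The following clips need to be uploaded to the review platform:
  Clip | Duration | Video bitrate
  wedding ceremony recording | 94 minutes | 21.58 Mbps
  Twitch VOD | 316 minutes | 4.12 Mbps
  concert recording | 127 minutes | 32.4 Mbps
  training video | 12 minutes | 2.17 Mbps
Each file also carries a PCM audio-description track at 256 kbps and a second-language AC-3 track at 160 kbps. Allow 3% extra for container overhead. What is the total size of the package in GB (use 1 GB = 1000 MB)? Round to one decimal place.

59.5 GB

Audio total: 256 + 160 = 416 kbps = 0.416 Mbps.
wedding ceremony recording: 21.996 Mbps × 5640 s × 1.03 = 127779.2 Mb
Twitch VOD: 4.536 Mbps × 18960 s × 1.03 = 88582.6 Mb
concert recording: 32.816 Mbps × 7620 s × 1.03 = 257559.7 Mb
training video: 2.586 Mbps × 720 s × 1.03 = 1917.8 Mb
Total: 475839.2 Mb = 59479.9 MB.
= 59.48 GB.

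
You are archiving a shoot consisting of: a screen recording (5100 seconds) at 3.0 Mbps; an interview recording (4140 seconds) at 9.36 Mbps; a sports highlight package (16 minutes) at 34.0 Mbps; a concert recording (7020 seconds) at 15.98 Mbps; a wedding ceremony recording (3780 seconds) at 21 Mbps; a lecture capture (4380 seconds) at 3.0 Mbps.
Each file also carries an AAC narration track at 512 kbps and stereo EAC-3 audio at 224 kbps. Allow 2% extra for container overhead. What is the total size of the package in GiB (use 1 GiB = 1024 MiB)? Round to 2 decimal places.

36.82 GiB

Audio total: 512 + 224 = 736 kbps = 0.736 Mbps.
screen recording: 3.736 Mbps × 5100 s × 1.02 = 19434.7 Mb
interview recording: 10.096 Mbps × 4140 s × 1.02 = 42633.4 Mb
sports highlight package: 34.736 Mbps × 960 s × 1.02 = 34013.5 Mb
concert recording: 16.716 Mbps × 7020 s × 1.02 = 119693.2 Mb
wedding ceremony recording: 21.736 Mbps × 3780 s × 1.02 = 83805.3 Mb
lecture capture: 3.736 Mbps × 4380 s × 1.02 = 16691.0 Mb
Total: 316271.1 Mb = 39533.9 MB.
= 36.82 GiB.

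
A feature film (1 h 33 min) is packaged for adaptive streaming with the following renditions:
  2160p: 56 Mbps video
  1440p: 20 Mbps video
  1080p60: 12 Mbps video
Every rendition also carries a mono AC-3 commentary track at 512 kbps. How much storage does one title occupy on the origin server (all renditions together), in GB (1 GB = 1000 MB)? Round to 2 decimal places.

1 h 33 min = 93 min = 5580 s
Audio: 512 kbps = 0.512 Mbps.
Sum of rendition bitrates: (56+0.512) + (20+0.512) + (12+0.512) = 89.536 Mbps.
× 5580 s = 499,611 Mb = 62,451 MB = 62.45 GB.

62.45 GB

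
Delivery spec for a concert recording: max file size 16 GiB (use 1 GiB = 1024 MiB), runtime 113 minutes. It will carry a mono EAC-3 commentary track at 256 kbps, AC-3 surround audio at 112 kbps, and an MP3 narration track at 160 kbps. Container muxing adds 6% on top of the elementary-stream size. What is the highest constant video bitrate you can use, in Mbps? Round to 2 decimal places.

Budget: 16 GiB = 137439.0 Mb.
Stream payload after overhead: 137439.0 / 1.06 = 129659.4 Mb.
113 min = 6780 s
Total bitrate budget: 129659.4 Mb / 6780 s = 19.124 Mbps.
Audio total: 256 + 112 + 160 = 528 kbps = 0.528 Mbps.
Video: 19.124 − 0.528 = 18.596 Mbps.

18.60 Mbps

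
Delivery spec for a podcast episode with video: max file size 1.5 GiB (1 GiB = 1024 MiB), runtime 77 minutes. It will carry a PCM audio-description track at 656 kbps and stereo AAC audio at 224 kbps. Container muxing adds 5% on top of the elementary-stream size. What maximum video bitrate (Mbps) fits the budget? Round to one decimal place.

Budget: 1.5 GiB = 12884.9 Mb.
Stream payload after overhead: 12884.9 / 1.05 = 12271.3 Mb.
77 min = 4620 s
Total bitrate budget: 12271.3 Mb / 4620 s = 2.656 Mbps.
Audio total: 656 + 224 = 880 kbps = 0.880 Mbps.
Video: 2.656 − 0.880 = 1.776 Mbps.

1.8 Mbps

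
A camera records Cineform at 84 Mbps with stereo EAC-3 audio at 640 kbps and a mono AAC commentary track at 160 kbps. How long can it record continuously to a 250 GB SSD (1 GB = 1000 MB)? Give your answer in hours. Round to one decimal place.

6.6 hours

Audio total: 640 + 160 = 800 kbps = 0.800 Mbps.
Total bitrate: 84 + 0.800 = 84.800 Mbps.
Capacity: 250 GB = 2,000,000 Mb.
Recording time: 2,000,000 / 84.800 = 23,585 s ≈ 6.55 hours.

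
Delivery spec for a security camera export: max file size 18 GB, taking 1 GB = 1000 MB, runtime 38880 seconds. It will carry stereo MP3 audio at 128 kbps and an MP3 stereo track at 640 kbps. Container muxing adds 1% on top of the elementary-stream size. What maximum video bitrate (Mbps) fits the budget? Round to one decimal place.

Budget: 18 GB = 144000.0 Mb.
Stream payload after overhead: 144000.0 / 1.01 = 142574.3 Mb.
Total bitrate budget: 142574.3 Mb / 38880 s = 3.667 Mbps.
Audio total: 128 + 640 = 768 kbps = 0.768 Mbps.
Video: 3.667 − 0.768 = 2.899 Mbps.

2.9 Mbps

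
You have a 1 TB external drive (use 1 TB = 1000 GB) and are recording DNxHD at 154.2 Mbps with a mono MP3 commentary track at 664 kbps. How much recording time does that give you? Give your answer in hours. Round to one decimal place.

Audio: 664 kbps = 0.664 Mbps.
Total bitrate: 154.2 + 0.664 = 154.864 Mbps.
Capacity: 1 TB = 8,000,000 Mb.
Recording time: 8,000,000 / 154.864 = 51,658 s ≈ 14.3 hours.

14.3 hours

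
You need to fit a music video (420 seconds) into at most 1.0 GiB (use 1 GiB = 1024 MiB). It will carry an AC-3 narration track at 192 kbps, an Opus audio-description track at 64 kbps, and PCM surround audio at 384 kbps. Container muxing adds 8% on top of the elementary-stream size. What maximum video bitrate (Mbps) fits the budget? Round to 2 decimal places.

18.30 Mbps

Budget: 1.0 GiB = 8589.9 Mb.
Stream payload after overhead: 8589.9 / 1.08 = 7953.6 Mb.
Total bitrate budget: 7953.6 Mb / 420 s = 18.937 Mbps.
Audio total: 192 + 64 + 384 = 640 kbps = 0.640 Mbps.
Video: 18.937 − 0.640 = 18.297 Mbps.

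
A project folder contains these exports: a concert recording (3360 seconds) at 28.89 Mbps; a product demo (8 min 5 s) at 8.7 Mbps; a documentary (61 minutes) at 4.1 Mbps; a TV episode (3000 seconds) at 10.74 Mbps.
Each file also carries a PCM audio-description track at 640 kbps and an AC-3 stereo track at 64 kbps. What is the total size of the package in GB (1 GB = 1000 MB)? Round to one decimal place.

Audio total: 640 + 64 = 704 kbps = 0.704 Mbps.
concert recording: 29.594 Mbps × 3360 s = 99435.8 Mb
product demo: 9.404 Mbps × 485 s = 4560.9 Mb
documentary: 4.804 Mbps × 3660 s = 17582.6 Mb
TV episode: 11.444 Mbps × 3000 s = 34332.0 Mb
Total: 155911.4 Mb = 19488.9 MB.
= 19.49 GB.

19.5 GB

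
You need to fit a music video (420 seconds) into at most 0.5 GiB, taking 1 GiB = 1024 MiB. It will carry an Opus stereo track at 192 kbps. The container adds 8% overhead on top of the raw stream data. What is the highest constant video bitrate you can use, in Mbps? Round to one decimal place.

Budget: 0.5 GiB = 4295.0 Mb.
Stream payload after overhead: 4295.0 / 1.08 = 3976.8 Mb.
Total bitrate budget: 3976.8 Mb / 420 s = 9.469 Mbps.
Audio: 192 kbps = 0.192 Mbps.
Video: 9.469 − 0.192 = 9.277 Mbps.

9.3 Mbps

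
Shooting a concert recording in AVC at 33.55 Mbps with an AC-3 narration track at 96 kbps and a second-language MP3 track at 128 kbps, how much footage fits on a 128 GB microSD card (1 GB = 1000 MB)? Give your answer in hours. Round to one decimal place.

Audio total: 96 + 128 = 224 kbps = 0.224 Mbps.
Total bitrate: 33.55 + 0.224 = 33.774 Mbps.
Capacity: 128 GB = 1,024,000 Mb.
Recording time: 1,024,000 / 33.774 = 30,319 s ≈ 8.42 hours.

8.4 hours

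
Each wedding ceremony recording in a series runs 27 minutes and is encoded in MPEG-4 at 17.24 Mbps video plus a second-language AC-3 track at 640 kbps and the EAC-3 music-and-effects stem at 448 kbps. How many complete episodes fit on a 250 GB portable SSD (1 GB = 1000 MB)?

27 min = 1620 s
Audio total: 640 + 448 = 1088 kbps = 1.088 Mbps.
Total bitrate: 18.328 Mbps.
Per item: 18.328 Mbps × 1620 s = 29,691 Mb = 3,711 MB.
Capacity: 250 GB = 2,000,000 Mb; 67.36 items → 67 complete.

67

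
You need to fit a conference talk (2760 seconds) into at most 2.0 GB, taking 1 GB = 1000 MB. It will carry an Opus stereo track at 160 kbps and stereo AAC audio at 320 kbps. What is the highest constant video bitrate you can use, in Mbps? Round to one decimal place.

5.3 Mbps

Budget: 2.0 GB = 16000.0 Mb.
Total bitrate budget: 16000.0 Mb / 2760 s = 5.797 Mbps.
Audio total: 160 + 320 = 480 kbps = 0.480 Mbps.
Video: 5.797 − 0.480 = 5.317 Mbps.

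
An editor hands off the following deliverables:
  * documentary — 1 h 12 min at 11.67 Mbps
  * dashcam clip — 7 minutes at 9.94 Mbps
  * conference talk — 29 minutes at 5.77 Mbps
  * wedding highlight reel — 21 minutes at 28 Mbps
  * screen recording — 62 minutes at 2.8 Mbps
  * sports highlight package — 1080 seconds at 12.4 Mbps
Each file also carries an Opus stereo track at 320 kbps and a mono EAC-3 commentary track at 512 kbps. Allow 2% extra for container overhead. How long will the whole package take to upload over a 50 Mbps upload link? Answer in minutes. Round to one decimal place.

Audio total: 320 + 512 = 832 kbps = 0.832 Mbps.
documentary: 12.502 Mbps × 4320 s × 1.02 = 55088.8 Mb
dashcam clip: 10.772 Mbps × 420 s × 1.02 = 4614.7 Mb
conference talk: 6.602 Mbps × 1740 s × 1.02 = 11717.2 Mb
wedding highlight reel: 28.832 Mbps × 1260 s × 1.02 = 37054.9 Mb
screen recording: 3.632 Mbps × 3720 s × 1.02 = 13781.3 Mb
sports highlight package: 13.232 Mbps × 1080 s × 1.02 = 14576.4 Mb
Total: 136833.3 Mb = 17104.2 MB.
At 50 Mbps: 136833.3 / 50 = 2737 s ≈ 45.6 minutes.

45.6 minutes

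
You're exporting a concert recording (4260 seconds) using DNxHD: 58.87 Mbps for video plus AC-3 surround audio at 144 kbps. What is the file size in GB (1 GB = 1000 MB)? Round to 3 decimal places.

31.425 GB

Audio: 144 kbps = 0.144 Mbps.
Total bitrate: 58.87 + 0.144 = 59.014 Mbps.
Stream data: 59.014 Mbps × 4260 s = 251399.6 Mb.
251,400 Mb ÷ 8 = 31,425 MB → 31.42 GB.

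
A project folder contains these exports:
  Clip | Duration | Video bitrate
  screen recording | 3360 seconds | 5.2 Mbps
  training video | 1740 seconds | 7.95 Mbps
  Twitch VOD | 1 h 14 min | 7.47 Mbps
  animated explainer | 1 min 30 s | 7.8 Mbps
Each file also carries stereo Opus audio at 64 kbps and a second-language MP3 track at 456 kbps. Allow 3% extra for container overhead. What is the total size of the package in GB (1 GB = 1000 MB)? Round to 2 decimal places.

9.04 GB

Audio total: 64 + 456 = 520 kbps = 0.520 Mbps.
screen recording: 5.720 Mbps × 3360 s × 1.03 = 19795.8 Mb
training video: 8.470 Mbps × 1740 s × 1.03 = 15179.9 Mb
Twitch VOD: 7.990 Mbps × 4440 s × 1.03 = 36539.9 Mb
animated explainer: 8.320 Mbps × 90 s × 1.03 = 771.3 Mb
Total: 72286.8 Mb = 9035.9 MB.
= 9.036 GB.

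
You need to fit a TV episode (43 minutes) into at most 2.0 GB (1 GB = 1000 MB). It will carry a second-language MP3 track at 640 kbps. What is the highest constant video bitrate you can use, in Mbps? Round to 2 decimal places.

Budget: 2.0 GB = 16000.0 Mb.
43 min = 2580 s
Total bitrate budget: 16000.0 Mb / 2580 s = 6.202 Mbps.
Audio: 640 kbps = 0.640 Mbps.
Video: 6.202 − 0.640 = 5.562 Mbps.

5.56 Mbps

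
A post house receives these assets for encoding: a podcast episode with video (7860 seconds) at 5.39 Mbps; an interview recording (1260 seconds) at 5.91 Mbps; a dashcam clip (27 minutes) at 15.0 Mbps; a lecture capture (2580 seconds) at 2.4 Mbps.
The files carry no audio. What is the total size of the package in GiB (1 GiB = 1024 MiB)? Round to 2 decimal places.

9.35 GiB

podcast episode with video: 5.390 Mbps × 7860 s = 42365.4 Mb
interview recording: 5.910 Mbps × 1260 s = 7446.6 Mb
dashcam clip: 15.000 Mbps × 1620 s = 24300.0 Mb
lecture capture: 2.400 Mbps × 2580 s = 6192.0 Mb
Total: 80304.0 Mb = 10038.0 MB.
= 9.349 GiB.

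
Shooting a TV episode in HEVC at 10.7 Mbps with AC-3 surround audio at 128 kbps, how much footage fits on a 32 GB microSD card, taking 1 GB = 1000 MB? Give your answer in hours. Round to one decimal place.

6.6 hours

Audio: 128 kbps = 0.128 Mbps.
Total bitrate: 10.7 + 0.128 = 10.828 Mbps.
Capacity: 32 GB = 256,000 Mb.
Recording time: 256,000 / 10.828 = 23,642 s ≈ 6.57 hours.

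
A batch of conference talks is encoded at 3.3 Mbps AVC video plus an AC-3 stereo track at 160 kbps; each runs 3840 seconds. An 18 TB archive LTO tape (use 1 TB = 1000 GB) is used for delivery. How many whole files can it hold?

10838

Audio: 160 kbps = 0.160 Mbps.
Total bitrate: 3.460 Mbps.
Per item: 3.460 Mbps × 3840 s = 13,286 Mb = 1,661 MB.
Capacity: 18 TB = 144,000,000 Mb; 10838.15 items → 10838 complete.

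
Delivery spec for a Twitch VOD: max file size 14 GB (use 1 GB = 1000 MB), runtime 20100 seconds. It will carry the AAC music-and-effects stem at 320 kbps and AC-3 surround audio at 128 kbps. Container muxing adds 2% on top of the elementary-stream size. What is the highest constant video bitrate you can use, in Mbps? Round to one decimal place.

5.0 Mbps

Budget: 14 GB = 112000.0 Mb.
Stream payload after overhead: 112000.0 / 1.02 = 109803.9 Mb.
Total bitrate budget: 109803.9 Mb / 20100 s = 5.463 Mbps.
Audio total: 320 + 128 = 448 kbps = 0.448 Mbps.
Video: 5.463 − 0.448 = 5.015 Mbps.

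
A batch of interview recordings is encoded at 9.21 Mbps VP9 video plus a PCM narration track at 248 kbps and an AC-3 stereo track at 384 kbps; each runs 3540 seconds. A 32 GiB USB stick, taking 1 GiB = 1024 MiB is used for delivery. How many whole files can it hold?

Audio total: 248 + 384 = 632 kbps = 0.632 Mbps.
Total bitrate: 9.842 Mbps.
Per item: 9.842 Mbps × 3540 s = 34,841 Mb = 4,355 MB.
Capacity: 32 GiB = 274,878 Mb; 7.89 items → 7 complete.

7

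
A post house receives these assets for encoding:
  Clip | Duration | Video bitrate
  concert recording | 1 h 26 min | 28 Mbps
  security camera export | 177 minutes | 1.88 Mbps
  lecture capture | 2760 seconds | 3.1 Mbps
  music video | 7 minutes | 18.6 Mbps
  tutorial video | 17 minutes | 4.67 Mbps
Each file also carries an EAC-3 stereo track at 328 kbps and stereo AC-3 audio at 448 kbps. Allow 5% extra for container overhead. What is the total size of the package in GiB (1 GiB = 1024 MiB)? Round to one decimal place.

Audio total: 328 + 448 = 776 kbps = 0.776 Mbps.
concert recording: 28.776 Mbps × 5160 s × 1.05 = 155908.4 Mb
security camera export: 2.656 Mbps × 10620 s × 1.05 = 29617.1 Mb
lecture capture: 3.876 Mbps × 2760 s × 1.05 = 11232.6 Mb
music video: 19.376 Mbps × 420 s × 1.05 = 8544.8 Mb
tutorial video: 5.446 Mbps × 1020 s × 1.05 = 5832.7 Mb
Total: 211135.6 Mb = 26391.9 MB.
= 24.58 GiB.

24.6 GiB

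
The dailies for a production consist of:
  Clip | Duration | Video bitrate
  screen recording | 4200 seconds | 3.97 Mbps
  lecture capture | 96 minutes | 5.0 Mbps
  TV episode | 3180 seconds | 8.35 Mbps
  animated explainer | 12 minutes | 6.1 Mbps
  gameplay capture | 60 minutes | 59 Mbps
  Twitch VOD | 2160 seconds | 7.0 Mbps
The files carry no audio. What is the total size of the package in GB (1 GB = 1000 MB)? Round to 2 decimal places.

37.99 GB

screen recording: 3.970 Mbps × 4200 s = 16674.0 Mb
lecture capture: 5.000 Mbps × 5760 s = 28800.0 Mb
TV episode: 8.350 Mbps × 3180 s = 26553.0 Mb
animated explainer: 6.100 Mbps × 720 s = 4392.0 Mb
gameplay capture: 59.000 Mbps × 3600 s = 212400.0 Mb
Twitch VOD: 7.000 Mbps × 2160 s = 15120.0 Mb
Total: 303939.0 Mb = 37992.4 MB.
= 37.99 GB.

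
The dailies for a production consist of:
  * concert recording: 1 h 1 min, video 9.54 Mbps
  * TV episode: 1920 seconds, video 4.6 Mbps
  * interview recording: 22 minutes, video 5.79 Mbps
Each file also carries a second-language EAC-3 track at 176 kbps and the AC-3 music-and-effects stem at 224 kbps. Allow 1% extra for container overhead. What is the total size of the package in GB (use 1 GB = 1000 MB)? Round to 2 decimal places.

6.84 GB

Audio total: 176 + 224 = 400 kbps = 0.400 Mbps.
concert recording: 9.940 Mbps × 3660 s × 1.01 = 36744.2 Mb
TV episode: 5.000 Mbps × 1920 s × 1.01 = 9696.0 Mb
interview recording: 6.190 Mbps × 1320 s × 1.01 = 8252.5 Mb
Total: 54692.7 Mb = 6836.6 MB.
= 6.837 GB.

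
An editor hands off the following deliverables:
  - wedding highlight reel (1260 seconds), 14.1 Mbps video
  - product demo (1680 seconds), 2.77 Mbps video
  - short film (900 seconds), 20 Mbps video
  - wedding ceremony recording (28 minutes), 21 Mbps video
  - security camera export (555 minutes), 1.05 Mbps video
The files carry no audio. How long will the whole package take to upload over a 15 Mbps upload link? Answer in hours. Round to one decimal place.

wedding highlight reel: 14.100 Mbps × 1260 s = 17766.0 Mb
product demo: 2.770 Mbps × 1680 s = 4653.6 Mb
short film: 20.000 Mbps × 900 s = 18000.0 Mb
wedding ceremony recording: 21.000 Mbps × 1680 s = 35280.0 Mb
security camera export: 1.050 Mbps × 33300 s = 34965.0 Mb
Total: 110664.6 Mb = 13833.1 MB.
At 15 Mbps: 110664.6 / 15 = 7378 s ≈ 2.05 hours.

2.0 hours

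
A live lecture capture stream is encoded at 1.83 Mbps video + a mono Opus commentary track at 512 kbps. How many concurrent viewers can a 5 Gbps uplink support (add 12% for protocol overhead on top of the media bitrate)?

1906

Audio: 512 kbps = 0.512 Mbps.
Per-viewer media rate: 2.342 Mbps.
On the wire with 12% overhead: 2.623 Mbps.
5 Gbps = 5,000 Mbps; 5,000 / 2.623 = 1906.19 → 1906 viewers.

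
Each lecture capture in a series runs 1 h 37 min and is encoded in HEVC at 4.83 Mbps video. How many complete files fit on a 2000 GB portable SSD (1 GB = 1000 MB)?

1 h 37 min = 97 min = 5820 s
Per item: 4.830 Mbps × 5820 s = 28,111 Mb = 3,514 MB.
Capacity: 2000 GB = 16,000,000 Mb; 569.18 items → 569 complete.

569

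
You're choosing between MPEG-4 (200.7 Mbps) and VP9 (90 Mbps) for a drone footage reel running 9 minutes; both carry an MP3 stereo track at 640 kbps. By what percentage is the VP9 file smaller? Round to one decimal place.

9 min = 540 s
Audio: 640 kbps = 0.640 Mbps.
MPEG-4: 201.340 Mbps × 540 s = 108723.6 Mb = 13.590 GB.
VP9: 90.640 Mbps × 540 s = 48945.6 Mb = 6.118 GB.
Reduction: (1 − 6.118/13.590) × 100 = 54.98%.

55.0%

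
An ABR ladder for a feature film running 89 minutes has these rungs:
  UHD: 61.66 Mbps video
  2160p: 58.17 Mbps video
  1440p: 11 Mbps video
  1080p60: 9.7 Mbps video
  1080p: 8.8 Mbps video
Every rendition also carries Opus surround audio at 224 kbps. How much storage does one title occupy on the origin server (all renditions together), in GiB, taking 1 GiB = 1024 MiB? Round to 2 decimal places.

93.53 GiB

89 min = 5340 s
Audio: 224 kbps = 0.224 Mbps.
Sum of rendition bitrates: (61.66+0.224) + (58.17+0.224) + (11+0.224) + (9.7+0.224) + (8.8+0.224) = 150.450 Mbps.
× 5340 s = 803,403 Mb = 100,425 MB = 93.53 GiB.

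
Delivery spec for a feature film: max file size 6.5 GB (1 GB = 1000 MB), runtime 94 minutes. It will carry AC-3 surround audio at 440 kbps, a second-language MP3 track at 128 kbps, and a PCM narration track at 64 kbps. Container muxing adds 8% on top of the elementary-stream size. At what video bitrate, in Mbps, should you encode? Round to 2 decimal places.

Budget: 6.5 GB = 52000.0 Mb.
Stream payload after overhead: 52000.0 / 1.08 = 48148.1 Mb.
94 min = 5640 s
Total bitrate budget: 48148.1 Mb / 5640 s = 8.537 Mbps.
Audio total: 440 + 128 + 64 = 632 kbps = 0.632 Mbps.
Video: 8.537 − 0.632 = 7.905 Mbps.

7.90 Mbps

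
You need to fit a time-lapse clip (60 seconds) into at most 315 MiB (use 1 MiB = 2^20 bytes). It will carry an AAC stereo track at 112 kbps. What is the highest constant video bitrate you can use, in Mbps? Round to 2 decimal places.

Budget: 315 MiB = 2642.4 Mb.
Total bitrate budget: 2642.4 Mb / 60 s = 44.040 Mbps.
Audio: 112 kbps = 0.112 Mbps.
Video: 44.040 − 0.112 = 43.928 Mbps.

43.93 Mbps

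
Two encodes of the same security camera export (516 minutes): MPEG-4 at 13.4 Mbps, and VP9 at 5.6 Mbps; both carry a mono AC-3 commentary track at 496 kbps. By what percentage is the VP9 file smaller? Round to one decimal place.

516 min = 30960 s
Audio: 496 kbps = 0.496 Mbps.
MPEG-4: 13.896 Mbps × 30960 s = 430220.2 Mb = 53.778 GB.
VP9: 6.096 Mbps × 30960 s = 188732.2 Mb = 23.592 GB.
Reduction: (1 − 23.592/53.778) × 100 = 56.13%.

56.1%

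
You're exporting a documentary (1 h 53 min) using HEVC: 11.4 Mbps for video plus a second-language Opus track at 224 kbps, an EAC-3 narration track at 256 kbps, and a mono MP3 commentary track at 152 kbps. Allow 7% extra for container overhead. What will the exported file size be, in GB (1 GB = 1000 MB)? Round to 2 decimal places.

1 h 53 min = 113 min = 6780 s
Audio total: 224 + 256 + 152 = 632 kbps = 0.632 Mbps.
Total bitrate: 11.4 + 0.632 = 12.032 Mbps.
Stream data: 12.032 Mbps × 6780 s = 81577.0 Mb.
With 7% container overhead: ×1.07.
87,287 Mb ÷ 8 = 10,911 MB → 10.91 GB.

10.91 GB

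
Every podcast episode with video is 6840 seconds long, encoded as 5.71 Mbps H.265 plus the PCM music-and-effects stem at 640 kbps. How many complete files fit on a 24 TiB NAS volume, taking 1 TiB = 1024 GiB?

4860

Audio: 640 kbps = 0.640 Mbps.
Total bitrate: 6.350 Mbps.
Per item: 6.350 Mbps × 6840 s = 43,434 Mb = 5,429 MB.
Capacity: 24 TiB = 211,106,233 Mb; 4860.39 items → 4860 complete.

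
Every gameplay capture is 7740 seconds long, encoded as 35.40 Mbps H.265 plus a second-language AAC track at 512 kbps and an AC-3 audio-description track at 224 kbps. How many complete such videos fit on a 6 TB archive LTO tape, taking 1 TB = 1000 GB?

Audio total: 512 + 224 = 736 kbps = 0.736 Mbps.
Total bitrate: 36.136 Mbps.
Per item: 36.136 Mbps × 7740 s = 279,693 Mb = 34,962 MB.
Capacity: 6 TB = 48,000,000 Mb; 171.62 items → 171 complete.

171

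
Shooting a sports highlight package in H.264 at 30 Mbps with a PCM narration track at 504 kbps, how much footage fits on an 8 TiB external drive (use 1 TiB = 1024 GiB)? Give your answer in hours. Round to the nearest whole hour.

641 hours

Audio: 504 kbps = 0.504 Mbps.
Total bitrate: 30 + 0.504 = 30.504 Mbps.
Capacity: 8 TiB = 70,368,744 Mb.
Recording time: 70,368,744 / 30.504 = 2,306,869 s ≈ 641 hours.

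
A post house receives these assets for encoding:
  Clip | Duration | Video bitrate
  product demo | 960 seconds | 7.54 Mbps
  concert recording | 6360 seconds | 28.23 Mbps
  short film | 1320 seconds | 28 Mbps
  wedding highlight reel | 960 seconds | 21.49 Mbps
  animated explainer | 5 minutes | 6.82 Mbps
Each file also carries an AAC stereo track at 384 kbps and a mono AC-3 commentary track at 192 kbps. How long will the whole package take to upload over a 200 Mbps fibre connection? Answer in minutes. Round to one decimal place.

21.0 minutes

Audio total: 384 + 192 = 576 kbps = 0.576 Mbps.
product demo: 8.116 Mbps × 960 s = 7791.4 Mb
concert recording: 28.806 Mbps × 6360 s = 183206.2 Mb
short film: 28.576 Mbps × 1320 s = 37720.3 Mb
wedding highlight reel: 22.066 Mbps × 960 s = 21183.4 Mb
animated explainer: 7.396 Mbps × 300 s = 2218.8 Mb
Total: 252120.0 Mb = 31515.0 MB.
At 200 Mbps: 252120.0 / 200 = 1261 s ≈ 21 minutes.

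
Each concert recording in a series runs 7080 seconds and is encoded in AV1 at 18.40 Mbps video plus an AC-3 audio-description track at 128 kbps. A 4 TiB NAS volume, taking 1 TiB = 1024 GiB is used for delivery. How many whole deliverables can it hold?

268

Audio: 128 kbps = 0.128 Mbps.
Total bitrate: 18.528 Mbps.
Per item: 18.528 Mbps × 7080 s = 131,178 Mb = 16,397 MB.
Capacity: 4 TiB = 35,184,372 Mb; 268.22 items → 268 complete.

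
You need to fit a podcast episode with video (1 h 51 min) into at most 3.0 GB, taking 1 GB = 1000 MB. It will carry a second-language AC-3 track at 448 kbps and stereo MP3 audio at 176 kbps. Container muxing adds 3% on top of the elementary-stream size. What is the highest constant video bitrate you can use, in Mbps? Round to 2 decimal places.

2.87 Mbps

Budget: 3.0 GB = 24000.0 Mb.
Stream payload after overhead: 24000.0 / 1.03 = 23301.0 Mb.
1 h 51 min = 111 min = 6660 s
Total bitrate budget: 23301.0 Mb / 6660 s = 3.499 Mbps.
Audio total: 448 + 176 = 624 kbps = 0.624 Mbps.
Video: 3.499 − 0.624 = 2.875 Mbps.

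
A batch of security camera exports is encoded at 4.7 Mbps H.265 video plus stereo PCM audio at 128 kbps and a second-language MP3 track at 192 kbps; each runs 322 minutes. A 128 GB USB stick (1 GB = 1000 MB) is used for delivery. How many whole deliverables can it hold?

322 min = 19320 s
Audio total: 128 + 192 = 320 kbps = 0.320 Mbps.
Total bitrate: 5.020 Mbps.
Per item: 5.020 Mbps × 19320 s = 96,986 Mb = 12,123 MB.
Capacity: 128 GB = 1,024,000 Mb; 10.56 items → 10 complete.

10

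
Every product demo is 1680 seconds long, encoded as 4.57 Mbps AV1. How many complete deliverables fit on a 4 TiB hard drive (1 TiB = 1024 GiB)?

4582

Per item: 4.570 Mbps × 1680 s = 7,678 Mb = 959.7 MB.
Capacity: 4 TiB = 35,184,372 Mb; 4582.73 items → 4582 complete.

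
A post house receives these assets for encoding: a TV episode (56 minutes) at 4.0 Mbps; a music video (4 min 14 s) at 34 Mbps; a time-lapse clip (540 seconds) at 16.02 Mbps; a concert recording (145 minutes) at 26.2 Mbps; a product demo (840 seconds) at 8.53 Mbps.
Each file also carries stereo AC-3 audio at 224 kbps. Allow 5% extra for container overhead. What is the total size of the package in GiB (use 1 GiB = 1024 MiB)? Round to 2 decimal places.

Audio: 224 kbps = 0.224 Mbps.
TV episode: 4.224 Mbps × 3360 s × 1.05 = 14902.3 Mb
music video: 34.224 Mbps × 254 s × 1.05 = 9127.5 Mb
time-lapse clip: 16.244 Mbps × 540 s × 1.05 = 9210.3 Mb
concert recording: 26.424 Mbps × 8700 s × 1.05 = 241383.2 Mb
product demo: 8.754 Mbps × 840 s × 1.05 = 7721.0 Mb
Total: 282344.4 Mb = 35293.1 MB.
= 32.87 GiB.

32.87 GiB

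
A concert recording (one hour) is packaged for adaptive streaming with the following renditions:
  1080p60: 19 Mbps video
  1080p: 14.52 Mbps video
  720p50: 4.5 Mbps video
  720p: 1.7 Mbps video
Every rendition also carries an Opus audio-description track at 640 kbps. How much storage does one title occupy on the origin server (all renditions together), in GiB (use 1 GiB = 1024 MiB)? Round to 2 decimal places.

1 h = 3600 s
Audio: 640 kbps = 0.640 Mbps.
Sum of rendition bitrates: (19+0.640) + (14.52+0.640) + (4.5+0.640) + (1.7+0.640) = 42.280 Mbps.
× 3600 s = 152,208 Mb = 19,026 MB = 17.72 GiB.

17.72 GiB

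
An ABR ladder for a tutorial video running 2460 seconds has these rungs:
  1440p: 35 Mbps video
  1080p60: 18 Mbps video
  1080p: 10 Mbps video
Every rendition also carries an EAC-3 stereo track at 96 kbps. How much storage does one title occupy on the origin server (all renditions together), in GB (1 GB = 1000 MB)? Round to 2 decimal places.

Audio: 96 kbps = 0.096 Mbps.
Sum of rendition bitrates: (35+0.096) + (18+0.096) + (10+0.096) = 63.288 Mbps.
× 2460 s = 155,688 Mb = 19,461 MB = 19.46 GB.

19.46 GB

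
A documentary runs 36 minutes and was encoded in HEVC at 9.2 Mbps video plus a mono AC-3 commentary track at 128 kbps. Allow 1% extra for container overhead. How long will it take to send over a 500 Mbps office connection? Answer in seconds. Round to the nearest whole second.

41 seconds

36 min = 2160 s
Audio: 128 kbps = 0.128 Mbps.
Total bitrate: 9.328 Mbps.
File: 9.328 Mbps × 2160 s = 20148.5 Mb.
With 1% container overhead: ×1.01. → 20350.0 Mb.
At 500 Mbps: 20350.0 / 500 = 40.7 s ≈ 40.7 seconds.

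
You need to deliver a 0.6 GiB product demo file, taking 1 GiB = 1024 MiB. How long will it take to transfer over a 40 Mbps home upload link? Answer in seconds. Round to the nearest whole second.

File: 0.6 GiB = 5154.0 Mb.
At 40 Mbps: 5154.0 / 40 = 128.8 s ≈ 129 seconds.

129 seconds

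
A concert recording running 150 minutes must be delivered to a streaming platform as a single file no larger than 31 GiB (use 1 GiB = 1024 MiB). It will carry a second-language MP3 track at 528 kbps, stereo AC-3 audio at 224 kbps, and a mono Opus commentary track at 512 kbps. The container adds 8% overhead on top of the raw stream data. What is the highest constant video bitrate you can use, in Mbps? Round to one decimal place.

Budget: 31 GiB = 266288.0 Mb.
Stream payload after overhead: 266288.0 / 1.08 = 246562.9 Mb.
150 min = 9000 s
Total bitrate budget: 246562.9 Mb / 9000 s = 27.396 Mbps.
Audio total: 528 + 224 + 512 = 1264 kbps = 1.264 Mbps.
Video: 27.396 − 1.264 = 26.132 Mbps.

26.1 Mbps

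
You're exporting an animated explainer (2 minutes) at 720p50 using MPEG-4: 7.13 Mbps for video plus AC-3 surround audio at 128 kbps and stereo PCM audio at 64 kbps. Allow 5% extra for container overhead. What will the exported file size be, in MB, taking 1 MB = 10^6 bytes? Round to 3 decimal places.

2 min = 120 s
Audio total: 128 + 64 = 192 kbps = 0.192 Mbps.
Total bitrate: 7.13 + 0.192 = 7.322 Mbps.
Stream data: 7.322 Mbps × 120 s = 878.6 Mb.
With 5% container overhead: ×1.05.
922.6 Mb ÷ 8 = 115.3 MB → 115.3 MB.

115.322 MB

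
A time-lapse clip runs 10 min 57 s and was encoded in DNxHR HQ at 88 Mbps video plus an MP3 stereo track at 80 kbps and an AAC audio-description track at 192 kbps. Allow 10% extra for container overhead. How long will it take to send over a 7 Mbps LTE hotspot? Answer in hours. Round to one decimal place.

10 min 57 s = 657 s
Audio total: 80 + 192 = 272 kbps = 0.272 Mbps.
Total bitrate: 88.272 Mbps.
File: 88.272 Mbps × 657 s = 57994.7 Mb.
With 10% container overhead: ×1.10. → 63794.2 Mb.
At 7 Mbps: 63794.2 / 7 = 9113.5 s ≈ 2.53 hours.

2.5 hours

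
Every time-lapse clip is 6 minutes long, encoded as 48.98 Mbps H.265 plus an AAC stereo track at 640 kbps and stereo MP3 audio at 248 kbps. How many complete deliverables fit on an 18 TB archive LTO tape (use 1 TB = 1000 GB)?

6 min = 360 s
Audio total: 640 + 248 = 888 kbps = 0.888 Mbps.
Total bitrate: 49.868 Mbps.
Per item: 49.868 Mbps × 360 s = 17,952 Mb = 2,244 MB.
Capacity: 18 TB = 144,000,000 Mb; 8021.18 items → 8021 complete.

8021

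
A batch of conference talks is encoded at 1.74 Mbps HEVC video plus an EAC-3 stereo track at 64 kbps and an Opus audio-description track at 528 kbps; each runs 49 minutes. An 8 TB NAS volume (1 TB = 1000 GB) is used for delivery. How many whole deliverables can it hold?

49 min = 2940 s
Audio total: 64 + 528 = 592 kbps = 0.592 Mbps.
Total bitrate: 2.332 Mbps.
Per item: 2.332 Mbps × 2940 s = 6,856 Mb = 857.0 MB.
Capacity: 8 TB = 64,000,000 Mb; 9334.78 items → 9334 complete.

9334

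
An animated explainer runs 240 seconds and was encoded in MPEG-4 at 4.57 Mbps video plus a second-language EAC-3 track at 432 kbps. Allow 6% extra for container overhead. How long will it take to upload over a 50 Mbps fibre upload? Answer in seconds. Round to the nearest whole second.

Audio: 432 kbps = 0.432 Mbps.
Total bitrate: 5.002 Mbps.
File: 5.002 Mbps × 240 s = 1200.5 Mb.
With 6% container overhead: ×1.06. → 1272.5 Mb.
At 50 Mbps: 1272.5 / 50 = 25.5 s ≈ 25.5 seconds.

25 seconds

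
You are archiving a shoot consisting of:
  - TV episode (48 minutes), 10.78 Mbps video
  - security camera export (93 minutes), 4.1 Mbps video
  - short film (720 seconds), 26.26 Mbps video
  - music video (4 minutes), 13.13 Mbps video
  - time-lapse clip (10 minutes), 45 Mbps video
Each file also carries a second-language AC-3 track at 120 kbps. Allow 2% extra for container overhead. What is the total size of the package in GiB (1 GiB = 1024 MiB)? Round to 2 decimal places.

Audio: 120 kbps = 0.120 Mbps.
TV episode: 10.900 Mbps × 2880 s × 1.02 = 32019.8 Mb
security camera export: 4.220 Mbps × 5580 s × 1.02 = 24018.6 Mb
short film: 26.380 Mbps × 720 s × 1.02 = 19373.5 Mb
music video: 13.250 Mbps × 240 s × 1.02 = 3243.6 Mb
time-lapse clip: 45.120 Mbps × 600 s × 1.02 = 27613.4 Mb
Total: 106268.9 Mb = 13283.6 MB.
= 12.37 GiB.

12.37 GiB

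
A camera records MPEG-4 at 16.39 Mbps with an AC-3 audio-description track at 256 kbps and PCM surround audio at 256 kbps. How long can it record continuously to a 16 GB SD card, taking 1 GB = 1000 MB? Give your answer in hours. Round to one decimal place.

Audio total: 256 + 256 = 512 kbps = 0.512 Mbps.
Total bitrate: 16.39 + 0.512 = 16.902 Mbps.
Capacity: 16 GB = 128,000 Mb.
Recording time: 128,000 / 16.902 = 7,573 s ≈ 2.10 hours.

2.1 hours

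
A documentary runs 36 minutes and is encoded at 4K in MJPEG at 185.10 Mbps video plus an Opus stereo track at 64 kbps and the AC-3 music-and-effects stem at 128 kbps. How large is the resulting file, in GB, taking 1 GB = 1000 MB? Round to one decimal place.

36 min = 2160 s
Audio total: 64 + 128 = 192 kbps = 0.192 Mbps.
Total bitrate: 185.10 + 0.192 = 185.292 Mbps.
Stream data: 185.292 Mbps × 2160 s = 400230.7 Mb.
400,231 Mb ÷ 8 = 50,029 MB → 50.03 GB.

50.0 GB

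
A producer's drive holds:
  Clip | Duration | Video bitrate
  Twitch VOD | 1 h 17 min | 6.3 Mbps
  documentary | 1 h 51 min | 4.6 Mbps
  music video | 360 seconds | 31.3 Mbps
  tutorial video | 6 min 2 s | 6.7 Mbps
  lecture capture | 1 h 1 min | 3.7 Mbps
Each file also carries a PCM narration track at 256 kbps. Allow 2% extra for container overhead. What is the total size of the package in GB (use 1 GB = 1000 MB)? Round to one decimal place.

11.6 GB

Audio: 256 kbps = 0.256 Mbps.
Twitch VOD: 6.556 Mbps × 4620 s × 1.02 = 30894.5 Mb
documentary: 4.856 Mbps × 6660 s × 1.02 = 32987.8 Mb
music video: 31.556 Mbps × 360 s × 1.02 = 11587.4 Mb
tutorial video: 6.956 Mbps × 362 s × 1.02 = 2568.4 Mb
lecture capture: 3.956 Mbps × 3660 s × 1.02 = 14768.5 Mb
Total: 92806.6 Mb = 11600.8 MB.
= 11.60 GB.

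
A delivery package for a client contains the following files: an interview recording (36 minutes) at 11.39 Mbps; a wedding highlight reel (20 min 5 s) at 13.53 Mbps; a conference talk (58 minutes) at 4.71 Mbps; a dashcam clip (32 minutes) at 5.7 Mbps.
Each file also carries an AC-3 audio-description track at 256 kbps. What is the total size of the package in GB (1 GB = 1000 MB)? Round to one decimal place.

Audio: 256 kbps = 0.256 Mbps.
interview recording: 11.646 Mbps × 2160 s = 25155.4 Mb
wedding highlight reel: 13.786 Mbps × 1205 s = 16612.1 Mb
conference talk: 4.966 Mbps × 3480 s = 17281.7 Mb
dashcam clip: 5.956 Mbps × 1920 s = 11435.5 Mb
Total: 70484.7 Mb = 8810.6 MB.
= 8.811 GB.

8.8 GB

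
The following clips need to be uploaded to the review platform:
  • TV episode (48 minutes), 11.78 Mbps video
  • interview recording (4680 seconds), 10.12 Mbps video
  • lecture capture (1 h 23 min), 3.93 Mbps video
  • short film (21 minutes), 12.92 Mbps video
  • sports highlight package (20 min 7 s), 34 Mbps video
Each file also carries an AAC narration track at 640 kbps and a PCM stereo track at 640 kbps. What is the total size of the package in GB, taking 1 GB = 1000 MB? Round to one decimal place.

22.2 GB

Audio total: 640 + 640 = 1280 kbps = 1.280 Mbps.
TV episode: 13.060 Mbps × 2880 s = 37612.8 Mb
interview recording: 11.400 Mbps × 4680 s = 53352.0 Mb
lecture capture: 5.210 Mbps × 4980 s = 25945.8 Mb
short film: 14.200 Mbps × 1260 s = 17892.0 Mb
sports highlight package: 35.280 Mbps × 1207 s = 42583.0 Mb
Total: 177385.6 Mb = 22173.2 MB.
= 22.17 GB.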